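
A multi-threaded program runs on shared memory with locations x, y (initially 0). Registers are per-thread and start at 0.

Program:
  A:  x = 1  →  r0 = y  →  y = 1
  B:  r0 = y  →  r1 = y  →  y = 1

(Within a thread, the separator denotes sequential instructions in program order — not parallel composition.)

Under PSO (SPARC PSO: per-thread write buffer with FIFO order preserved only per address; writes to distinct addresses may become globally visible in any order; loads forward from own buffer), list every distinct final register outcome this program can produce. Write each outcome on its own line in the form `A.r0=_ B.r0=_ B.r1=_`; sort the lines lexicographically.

outcome vector order: (A.r0,B.r0,B.r1)
|PSO outcomes| = 4

A.r0=0 B.r0=0 B.r1=0
A.r0=0 B.r0=0 B.r1=1
A.r0=0 B.r0=1 B.r1=1
A.r0=1 B.r0=0 B.r1=0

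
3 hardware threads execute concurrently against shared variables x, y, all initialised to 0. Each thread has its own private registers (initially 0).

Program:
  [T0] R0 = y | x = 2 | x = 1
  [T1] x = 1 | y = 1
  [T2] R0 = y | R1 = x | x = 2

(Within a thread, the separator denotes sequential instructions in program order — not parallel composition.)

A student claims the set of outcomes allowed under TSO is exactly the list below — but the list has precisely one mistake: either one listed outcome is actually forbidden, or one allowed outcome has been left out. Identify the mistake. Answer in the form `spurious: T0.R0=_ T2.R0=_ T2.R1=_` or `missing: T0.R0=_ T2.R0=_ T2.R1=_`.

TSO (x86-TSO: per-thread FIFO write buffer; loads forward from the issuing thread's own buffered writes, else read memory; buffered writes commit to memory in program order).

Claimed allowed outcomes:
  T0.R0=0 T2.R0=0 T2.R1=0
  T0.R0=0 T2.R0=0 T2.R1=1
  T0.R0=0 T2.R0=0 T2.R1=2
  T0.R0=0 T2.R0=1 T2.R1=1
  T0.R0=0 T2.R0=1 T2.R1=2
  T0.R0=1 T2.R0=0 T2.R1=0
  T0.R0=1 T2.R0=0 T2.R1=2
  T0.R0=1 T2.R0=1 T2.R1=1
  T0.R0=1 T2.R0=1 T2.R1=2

missing: T0.R0=1 T2.R0=0 T2.R1=1

outcome vector order: (T0.R0,T2.R0,T2.R1)
TSO: 10 outcomes — {000, 001, 002, 011, 012, 100, 101, 102, 111, 112}
TSO∖claimed = {101}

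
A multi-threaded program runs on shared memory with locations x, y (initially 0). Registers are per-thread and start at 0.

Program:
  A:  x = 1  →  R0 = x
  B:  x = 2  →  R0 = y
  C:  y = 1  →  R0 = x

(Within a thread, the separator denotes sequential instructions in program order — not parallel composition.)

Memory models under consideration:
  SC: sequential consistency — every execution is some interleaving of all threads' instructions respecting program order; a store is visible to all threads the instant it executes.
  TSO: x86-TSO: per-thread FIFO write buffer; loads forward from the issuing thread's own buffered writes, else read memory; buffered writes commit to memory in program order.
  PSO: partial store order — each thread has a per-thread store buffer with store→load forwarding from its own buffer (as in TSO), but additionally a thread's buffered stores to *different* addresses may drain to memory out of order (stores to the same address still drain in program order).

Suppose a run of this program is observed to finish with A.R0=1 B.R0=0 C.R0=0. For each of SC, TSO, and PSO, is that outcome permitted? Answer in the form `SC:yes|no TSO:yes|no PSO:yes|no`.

SC:no TSO:yes PSO:yes

outcome vector order: (A.R0,B.R0,C.R0)
under SC → 1/0/1, 1/0/2, 1/1/0, 1/1/1, 1/1/2, 2/0/2, 2/1/0, 2/1/1, 2/1/2
under TSO → 1/0/0, 1/0/1, 1/0/2, 1/1/0, 1/1/1, 1/1/2, 2/0/0, 2/0/1, 2/0/2, 2/1/0, 2/1/1, 2/1/2
under PSO → 1/0/0, 1/0/1, 1/0/2, 1/1/0, 1/1/1, 1/1/2, 2/0/0, 2/0/1, 2/0/2, 2/1/0, 2/1/1, 2/1/2
target 1/0/0 ∈ {TSO,PSO}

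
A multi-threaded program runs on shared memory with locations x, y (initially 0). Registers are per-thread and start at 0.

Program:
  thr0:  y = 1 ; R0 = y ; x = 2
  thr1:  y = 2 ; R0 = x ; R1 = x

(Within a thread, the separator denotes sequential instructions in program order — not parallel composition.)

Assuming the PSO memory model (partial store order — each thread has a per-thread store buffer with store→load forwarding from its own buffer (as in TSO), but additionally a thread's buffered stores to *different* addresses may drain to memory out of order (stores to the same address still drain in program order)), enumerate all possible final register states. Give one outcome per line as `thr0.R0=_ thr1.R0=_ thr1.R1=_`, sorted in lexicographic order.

outcome vector order: (thr0.R0,thr1.R0,thr1.R1)
|PSO outcomes| = 6

thr0.R0=1 thr1.R0=0 thr1.R1=0
thr0.R0=1 thr1.R0=0 thr1.R1=2
thr0.R0=1 thr1.R0=2 thr1.R1=2
thr0.R0=2 thr1.R0=0 thr1.R1=0
thr0.R0=2 thr1.R0=0 thr1.R1=2
thr0.R0=2 thr1.R0=2 thr1.R1=2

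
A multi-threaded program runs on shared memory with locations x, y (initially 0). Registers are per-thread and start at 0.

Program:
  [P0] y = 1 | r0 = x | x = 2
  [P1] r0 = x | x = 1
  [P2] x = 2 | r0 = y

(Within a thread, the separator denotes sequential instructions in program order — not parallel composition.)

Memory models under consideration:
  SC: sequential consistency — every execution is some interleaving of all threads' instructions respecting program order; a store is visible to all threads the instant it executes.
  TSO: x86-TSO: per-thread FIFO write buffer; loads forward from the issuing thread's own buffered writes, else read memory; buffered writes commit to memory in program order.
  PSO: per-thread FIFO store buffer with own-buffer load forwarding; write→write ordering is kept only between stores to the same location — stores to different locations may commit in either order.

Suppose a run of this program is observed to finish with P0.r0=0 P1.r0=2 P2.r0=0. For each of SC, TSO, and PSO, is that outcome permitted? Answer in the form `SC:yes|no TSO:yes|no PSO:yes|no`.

SC:no TSO:yes PSO:yes

outcome vector order: (P0.r0,P1.r0,P2.r0)
[SC] allowed = {<0 0 1> <0 2 1> <1 0 0> <1 0 1> <1 2 0> <1 2 1> <2 0 0> <2 0 1> <2 2 0> <2 2 1>}
[TSO] allowed = {<0 0 0> <0 0 1> <0 2 0> <0 2 1> <1 0 0> <1 0 1> <1 2 0> <1 2 1> <2 0 0> <2 0 1> <2 2 0> <2 2 1>}
[PSO] allowed = {<0 0 0> <0 0 1> <0 2 0> <0 2 1> <1 0 0> <1 0 1> <1 2 0> <1 2 1> <2 0 0> <2 0 1> <2 2 0> <2 2 1>}
target <0 2 0> ∈ {TSO,PSO}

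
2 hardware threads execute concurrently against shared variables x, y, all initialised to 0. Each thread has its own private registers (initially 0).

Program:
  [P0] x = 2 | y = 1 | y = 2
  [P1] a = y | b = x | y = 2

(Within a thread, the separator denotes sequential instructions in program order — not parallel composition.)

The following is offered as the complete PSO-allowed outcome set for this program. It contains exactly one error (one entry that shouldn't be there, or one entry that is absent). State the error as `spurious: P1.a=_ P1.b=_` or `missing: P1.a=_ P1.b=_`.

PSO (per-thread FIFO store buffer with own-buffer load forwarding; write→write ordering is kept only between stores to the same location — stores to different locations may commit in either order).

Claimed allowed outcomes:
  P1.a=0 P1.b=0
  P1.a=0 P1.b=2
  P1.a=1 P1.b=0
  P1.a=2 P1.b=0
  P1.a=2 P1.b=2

outcome vector order: (P1.a,P1.b)
[PSO] allowed = {<0 0>; <0 2>; <1 0>; <1 2>; <2 0>; <2 2>}
PSO∖claimed = {<1 2>}

missing: P1.a=1 P1.b=2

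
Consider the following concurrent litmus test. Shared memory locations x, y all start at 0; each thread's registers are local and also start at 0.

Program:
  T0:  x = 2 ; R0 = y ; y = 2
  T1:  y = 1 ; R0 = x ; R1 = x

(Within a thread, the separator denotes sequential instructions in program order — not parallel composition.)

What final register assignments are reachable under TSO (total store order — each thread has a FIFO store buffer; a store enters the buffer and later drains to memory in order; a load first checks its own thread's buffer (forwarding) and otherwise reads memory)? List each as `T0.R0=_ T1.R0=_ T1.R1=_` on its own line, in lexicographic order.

outcome vector order: (T0.R0,T1.R0,T1.R1)
|TSO outcomes| = 6

T0.R0=0 T1.R0=0 T1.R1=0
T0.R0=0 T1.R0=0 T1.R1=2
T0.R0=0 T1.R0=2 T1.R1=2
T0.R0=1 T1.R0=0 T1.R1=0
T0.R0=1 T1.R0=0 T1.R1=2
T0.R0=1 T1.R0=2 T1.R1=2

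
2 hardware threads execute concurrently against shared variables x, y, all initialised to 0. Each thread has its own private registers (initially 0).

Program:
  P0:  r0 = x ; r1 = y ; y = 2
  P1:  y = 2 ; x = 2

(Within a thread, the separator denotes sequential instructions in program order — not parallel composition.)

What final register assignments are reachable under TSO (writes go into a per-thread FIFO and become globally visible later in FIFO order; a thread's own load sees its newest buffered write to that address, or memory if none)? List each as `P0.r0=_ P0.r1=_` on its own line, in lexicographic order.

P0.r0=0 P0.r1=0
P0.r0=0 P0.r1=2
P0.r0=2 P0.r1=2

outcome vector order: (P0.r0,P0.r1)
|TSO outcomes| = 3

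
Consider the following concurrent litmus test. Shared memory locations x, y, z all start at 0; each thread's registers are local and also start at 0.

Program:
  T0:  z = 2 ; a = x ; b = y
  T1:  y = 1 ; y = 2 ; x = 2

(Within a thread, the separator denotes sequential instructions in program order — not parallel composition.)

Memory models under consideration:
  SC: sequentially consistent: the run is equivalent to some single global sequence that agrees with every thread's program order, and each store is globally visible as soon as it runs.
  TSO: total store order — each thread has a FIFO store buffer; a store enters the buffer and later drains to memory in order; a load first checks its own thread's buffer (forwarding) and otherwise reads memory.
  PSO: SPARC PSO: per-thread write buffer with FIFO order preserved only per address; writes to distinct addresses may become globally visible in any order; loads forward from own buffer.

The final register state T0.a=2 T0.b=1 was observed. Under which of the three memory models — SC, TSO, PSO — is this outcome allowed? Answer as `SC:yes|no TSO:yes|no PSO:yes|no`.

SC:no TSO:no PSO:yes

outcome vector order: (T0.a,T0.b)
under SC → <0 0>; <0 1>; <0 2>; <2 2>
under TSO → <0 0>; <0 1>; <0 2>; <2 2>
under PSO → <0 0>; <0 1>; <0 2>; <2 0>; <2 1>; <2 2>
target <2 1> ∈ {PSO}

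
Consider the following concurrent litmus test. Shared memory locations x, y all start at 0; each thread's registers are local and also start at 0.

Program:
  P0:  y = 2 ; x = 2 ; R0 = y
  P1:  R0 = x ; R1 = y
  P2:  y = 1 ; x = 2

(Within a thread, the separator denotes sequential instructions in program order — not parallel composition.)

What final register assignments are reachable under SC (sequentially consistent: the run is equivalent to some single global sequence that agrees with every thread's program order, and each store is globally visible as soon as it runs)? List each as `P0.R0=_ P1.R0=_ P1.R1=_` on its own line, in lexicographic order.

outcome vector order: (P0.R0,P1.R0,P1.R1)
|SC outcomes| = 10

P0.R0=1 P1.R0=0 P1.R1=0
P0.R0=1 P1.R0=0 P1.R1=1
P0.R0=1 P1.R0=0 P1.R1=2
P0.R0=1 P1.R0=2 P1.R1=1
P0.R0=1 P1.R0=2 P1.R1=2
P0.R0=2 P1.R0=0 P1.R1=0
P0.R0=2 P1.R0=0 P1.R1=1
P0.R0=2 P1.R0=0 P1.R1=2
P0.R0=2 P1.R0=2 P1.R1=1
P0.R0=2 P1.R0=2 P1.R1=2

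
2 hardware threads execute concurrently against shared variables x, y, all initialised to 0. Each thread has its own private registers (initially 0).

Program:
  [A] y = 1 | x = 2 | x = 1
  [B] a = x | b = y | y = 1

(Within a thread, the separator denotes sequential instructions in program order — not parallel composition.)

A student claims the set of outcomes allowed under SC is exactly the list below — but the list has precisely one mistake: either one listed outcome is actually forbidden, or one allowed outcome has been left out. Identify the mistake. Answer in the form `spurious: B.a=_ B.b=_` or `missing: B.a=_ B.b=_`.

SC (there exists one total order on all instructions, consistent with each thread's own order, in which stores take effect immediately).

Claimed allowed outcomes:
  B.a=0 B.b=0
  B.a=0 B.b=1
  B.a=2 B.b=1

outcome vector order: (B.a,B.b)
SC (4): <0 0>, <0 1>, <1 1>, <2 1>
SC∖claimed = {<1 1>}

missing: B.a=1 B.b=1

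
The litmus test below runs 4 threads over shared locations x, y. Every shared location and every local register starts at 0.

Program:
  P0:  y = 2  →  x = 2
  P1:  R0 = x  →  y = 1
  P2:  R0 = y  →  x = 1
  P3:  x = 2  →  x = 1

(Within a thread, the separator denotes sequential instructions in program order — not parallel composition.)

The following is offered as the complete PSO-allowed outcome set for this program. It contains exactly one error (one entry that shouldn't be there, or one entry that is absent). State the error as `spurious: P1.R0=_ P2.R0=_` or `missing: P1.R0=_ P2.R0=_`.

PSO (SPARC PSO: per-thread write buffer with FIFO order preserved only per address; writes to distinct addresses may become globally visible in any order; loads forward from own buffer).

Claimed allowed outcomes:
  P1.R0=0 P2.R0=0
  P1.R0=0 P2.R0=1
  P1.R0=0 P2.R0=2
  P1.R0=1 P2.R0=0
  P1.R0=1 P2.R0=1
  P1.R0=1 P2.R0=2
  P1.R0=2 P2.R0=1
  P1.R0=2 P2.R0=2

outcome vector order: (P1.R0,P2.R0)
PSO (9): 00; 01; 02; 10; 11; 12; 20; 21; 22
PSO∖claimed = {20}

missing: P1.R0=2 P2.R0=0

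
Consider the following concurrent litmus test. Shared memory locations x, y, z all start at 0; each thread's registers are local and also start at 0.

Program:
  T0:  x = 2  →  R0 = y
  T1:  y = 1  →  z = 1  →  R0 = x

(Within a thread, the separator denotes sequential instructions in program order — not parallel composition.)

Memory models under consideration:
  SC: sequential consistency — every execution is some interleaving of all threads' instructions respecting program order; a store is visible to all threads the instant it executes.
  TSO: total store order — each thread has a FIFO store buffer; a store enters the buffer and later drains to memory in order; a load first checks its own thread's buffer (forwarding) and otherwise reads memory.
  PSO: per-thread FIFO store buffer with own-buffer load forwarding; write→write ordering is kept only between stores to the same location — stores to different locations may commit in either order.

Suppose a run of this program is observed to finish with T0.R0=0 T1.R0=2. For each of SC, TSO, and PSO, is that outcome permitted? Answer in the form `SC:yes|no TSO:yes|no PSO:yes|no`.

outcome vector order: (T0.R0,T1.R0)
under SC → <0 2>; <1 0>; <1 2>
under TSO → <0 0>; <0 2>; <1 0>; <1 2>
under PSO → <0 0>; <0 2>; <1 0>; <1 2>
target <0 2> ∈ {SC,TSO,PSO}

SC:yes TSO:yes PSO:yes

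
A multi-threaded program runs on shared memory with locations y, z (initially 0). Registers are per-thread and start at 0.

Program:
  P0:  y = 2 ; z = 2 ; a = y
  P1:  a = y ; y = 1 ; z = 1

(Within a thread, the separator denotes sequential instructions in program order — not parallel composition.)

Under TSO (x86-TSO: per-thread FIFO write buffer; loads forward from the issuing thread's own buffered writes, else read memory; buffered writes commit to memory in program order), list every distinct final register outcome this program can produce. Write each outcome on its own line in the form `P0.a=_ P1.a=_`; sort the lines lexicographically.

P0.a=1 P1.a=0
P0.a=1 P1.a=2
P0.a=2 P1.a=0
P0.a=2 P1.a=2

outcome vector order: (P0.a,P1.a)
|TSO outcomes| = 4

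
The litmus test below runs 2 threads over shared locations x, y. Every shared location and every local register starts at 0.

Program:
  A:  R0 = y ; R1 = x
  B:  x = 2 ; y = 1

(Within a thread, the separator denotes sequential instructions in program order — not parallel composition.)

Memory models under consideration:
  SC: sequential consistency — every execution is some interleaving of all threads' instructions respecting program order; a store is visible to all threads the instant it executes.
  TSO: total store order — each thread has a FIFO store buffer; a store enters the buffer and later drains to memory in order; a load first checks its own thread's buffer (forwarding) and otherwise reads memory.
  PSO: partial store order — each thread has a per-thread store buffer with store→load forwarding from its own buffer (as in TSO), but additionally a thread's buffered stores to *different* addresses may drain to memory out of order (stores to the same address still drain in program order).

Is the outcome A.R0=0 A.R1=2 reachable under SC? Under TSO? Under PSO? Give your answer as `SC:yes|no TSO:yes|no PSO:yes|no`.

outcome vector order: (A.R0,A.R1)
SC: 3 outcomes — {0/0, 0/2, 1/2}
TSO: 3 outcomes — {0/0, 0/2, 1/2}
PSO: 4 outcomes — {0/0, 0/2, 1/0, 1/2}
target 0/2 ∈ {SC,TSO,PSO}

SC:yes TSO:yes PSO:yes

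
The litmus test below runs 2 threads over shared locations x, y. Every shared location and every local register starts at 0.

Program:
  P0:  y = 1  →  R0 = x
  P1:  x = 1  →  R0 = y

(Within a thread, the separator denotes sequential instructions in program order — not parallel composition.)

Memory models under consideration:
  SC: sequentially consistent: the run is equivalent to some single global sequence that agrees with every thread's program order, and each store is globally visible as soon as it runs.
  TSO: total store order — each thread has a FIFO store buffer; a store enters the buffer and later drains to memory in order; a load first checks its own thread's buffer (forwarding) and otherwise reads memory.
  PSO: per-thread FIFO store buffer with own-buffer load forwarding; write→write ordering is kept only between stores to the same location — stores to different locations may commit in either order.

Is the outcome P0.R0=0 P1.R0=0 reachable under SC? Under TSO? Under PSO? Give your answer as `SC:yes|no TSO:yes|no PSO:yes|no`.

outcome vector order: (P0.R0,P1.R0)
SC (3): 01, 10, 11
TSO (4): 00, 01, 10, 11
PSO (4): 00, 01, 10, 11
target 00 ∈ {TSO,PSO}

SC:no TSO:yes PSO:yes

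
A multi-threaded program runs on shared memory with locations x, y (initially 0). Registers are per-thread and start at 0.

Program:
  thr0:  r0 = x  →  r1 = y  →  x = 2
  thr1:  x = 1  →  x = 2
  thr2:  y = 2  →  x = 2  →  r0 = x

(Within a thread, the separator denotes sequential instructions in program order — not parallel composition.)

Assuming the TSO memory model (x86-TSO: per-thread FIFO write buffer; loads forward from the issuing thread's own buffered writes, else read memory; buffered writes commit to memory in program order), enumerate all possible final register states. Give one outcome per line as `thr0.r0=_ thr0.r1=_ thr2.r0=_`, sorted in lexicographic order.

outcome vector order: (thr0.r0,thr0.r1,thr2.r0)
|TSO outcomes| = 10

thr0.r0=0 thr0.r1=0 thr2.r0=1
thr0.r0=0 thr0.r1=0 thr2.r0=2
thr0.r0=0 thr0.r1=2 thr2.r0=1
thr0.r0=0 thr0.r1=2 thr2.r0=2
thr0.r0=1 thr0.r1=0 thr2.r0=2
thr0.r0=1 thr0.r1=2 thr2.r0=1
thr0.r0=1 thr0.r1=2 thr2.r0=2
thr0.r0=2 thr0.r1=0 thr2.r0=2
thr0.r0=2 thr0.r1=2 thr2.r0=1
thr0.r0=2 thr0.r1=2 thr2.r0=2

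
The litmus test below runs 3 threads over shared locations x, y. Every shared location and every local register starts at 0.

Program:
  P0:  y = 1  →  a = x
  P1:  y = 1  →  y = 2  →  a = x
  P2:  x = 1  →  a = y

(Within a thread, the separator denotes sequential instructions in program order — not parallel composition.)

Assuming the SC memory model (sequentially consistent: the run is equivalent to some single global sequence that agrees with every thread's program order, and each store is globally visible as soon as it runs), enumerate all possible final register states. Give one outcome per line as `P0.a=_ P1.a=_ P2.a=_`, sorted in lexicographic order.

outcome vector order: (P0.a,P1.a,P2.a)
|SC outcomes| = 9

P0.a=0 P1.a=0 P2.a=1
P0.a=0 P1.a=0 P2.a=2
P0.a=0 P1.a=1 P2.a=1
P0.a=0 P1.a=1 P2.a=2
P0.a=1 P1.a=0 P2.a=1
P0.a=1 P1.a=0 P2.a=2
P0.a=1 P1.a=1 P2.a=0
P0.a=1 P1.a=1 P2.a=1
P0.a=1 P1.a=1 P2.a=2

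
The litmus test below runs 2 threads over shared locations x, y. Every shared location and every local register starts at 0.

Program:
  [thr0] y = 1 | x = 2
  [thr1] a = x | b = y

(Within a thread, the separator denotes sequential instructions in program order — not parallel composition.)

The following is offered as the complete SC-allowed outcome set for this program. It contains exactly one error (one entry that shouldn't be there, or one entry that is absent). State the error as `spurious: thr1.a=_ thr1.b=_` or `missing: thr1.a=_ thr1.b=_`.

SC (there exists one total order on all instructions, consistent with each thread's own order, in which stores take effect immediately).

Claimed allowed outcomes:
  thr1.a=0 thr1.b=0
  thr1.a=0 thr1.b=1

missing: thr1.a=2 thr1.b=1

outcome vector order: (thr1.a,thr1.b)
[SC] allowed = {0/0 0/1 2/1}
SC∖claimed = {2/1}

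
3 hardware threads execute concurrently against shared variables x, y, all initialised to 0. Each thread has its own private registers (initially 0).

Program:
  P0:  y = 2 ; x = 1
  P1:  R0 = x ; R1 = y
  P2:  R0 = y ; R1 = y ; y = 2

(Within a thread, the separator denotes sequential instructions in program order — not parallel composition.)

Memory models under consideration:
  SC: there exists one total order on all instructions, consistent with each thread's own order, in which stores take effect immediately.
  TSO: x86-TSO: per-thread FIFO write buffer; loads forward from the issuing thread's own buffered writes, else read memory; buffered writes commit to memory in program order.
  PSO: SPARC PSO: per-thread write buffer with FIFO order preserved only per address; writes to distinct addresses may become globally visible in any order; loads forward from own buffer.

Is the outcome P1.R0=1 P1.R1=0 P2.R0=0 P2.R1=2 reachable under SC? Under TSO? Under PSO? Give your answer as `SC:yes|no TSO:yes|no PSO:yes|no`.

SC:no TSO:no PSO:yes

outcome vector order: (P1.R0,P1.R1,P2.R0,P2.R1)
under SC → <0 0 0 0> <0 0 0 2> <0 0 2 2> <0 2 0 0> <0 2 0 2> <0 2 2 2> <1 2 0 0> <1 2 0 2> <1 2 2 2>
under TSO → <0 0 0 0> <0 0 0 2> <0 0 2 2> <0 2 0 0> <0 2 0 2> <0 2 2 2> <1 2 0 0> <1 2 0 2> <1 2 2 2>
under PSO → <0 0 0 0> <0 0 0 2> <0 0 2 2> <0 2 0 0> <0 2 0 2> <0 2 2 2> <1 0 0 0> <1 0 0 2> <1 0 2 2> <1 2 0 0> <1 2 0 2> <1 2 2 2>
target <1 0 0 2> ∈ {PSO}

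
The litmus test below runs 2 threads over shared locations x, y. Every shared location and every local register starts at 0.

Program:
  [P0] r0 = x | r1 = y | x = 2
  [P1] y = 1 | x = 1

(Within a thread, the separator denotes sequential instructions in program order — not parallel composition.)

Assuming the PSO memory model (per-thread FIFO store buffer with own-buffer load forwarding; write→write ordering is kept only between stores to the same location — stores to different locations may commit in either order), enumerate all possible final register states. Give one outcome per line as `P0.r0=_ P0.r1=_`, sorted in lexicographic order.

P0.r0=0 P0.r1=0
P0.r0=0 P0.r1=1
P0.r0=1 P0.r1=0
P0.r0=1 P0.r1=1

outcome vector order: (P0.r0,P0.r1)
|PSO outcomes| = 4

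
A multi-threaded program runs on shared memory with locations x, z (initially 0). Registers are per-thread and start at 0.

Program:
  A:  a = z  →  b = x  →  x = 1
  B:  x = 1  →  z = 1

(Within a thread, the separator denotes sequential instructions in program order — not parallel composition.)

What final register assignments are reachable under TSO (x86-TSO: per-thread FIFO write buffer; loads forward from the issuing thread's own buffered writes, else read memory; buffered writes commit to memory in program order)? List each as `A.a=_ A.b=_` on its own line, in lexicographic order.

A.a=0 A.b=0
A.a=0 A.b=1
A.a=1 A.b=1

outcome vector order: (A.a,A.b)
|TSO outcomes| = 3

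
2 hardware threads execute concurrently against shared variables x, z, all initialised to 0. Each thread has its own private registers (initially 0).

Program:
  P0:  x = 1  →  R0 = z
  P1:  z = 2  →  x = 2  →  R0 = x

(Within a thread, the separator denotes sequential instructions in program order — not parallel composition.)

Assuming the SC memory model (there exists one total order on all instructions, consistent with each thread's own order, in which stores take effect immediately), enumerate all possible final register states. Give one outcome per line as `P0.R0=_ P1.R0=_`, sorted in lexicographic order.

P0.R0=0 P1.R0=2
P0.R0=2 P1.R0=1
P0.R0=2 P1.R0=2

outcome vector order: (P0.R0,P1.R0)
|SC outcomes| = 3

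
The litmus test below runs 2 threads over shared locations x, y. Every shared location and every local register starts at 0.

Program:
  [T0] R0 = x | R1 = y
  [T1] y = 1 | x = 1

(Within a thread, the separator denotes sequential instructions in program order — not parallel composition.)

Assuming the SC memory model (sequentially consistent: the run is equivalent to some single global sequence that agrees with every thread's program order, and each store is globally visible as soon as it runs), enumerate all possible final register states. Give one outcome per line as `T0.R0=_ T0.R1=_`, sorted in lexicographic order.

T0.R0=0 T0.R1=0
T0.R0=0 T0.R1=1
T0.R0=1 T0.R1=1

outcome vector order: (T0.R0,T0.R1)
|SC outcomes| = 3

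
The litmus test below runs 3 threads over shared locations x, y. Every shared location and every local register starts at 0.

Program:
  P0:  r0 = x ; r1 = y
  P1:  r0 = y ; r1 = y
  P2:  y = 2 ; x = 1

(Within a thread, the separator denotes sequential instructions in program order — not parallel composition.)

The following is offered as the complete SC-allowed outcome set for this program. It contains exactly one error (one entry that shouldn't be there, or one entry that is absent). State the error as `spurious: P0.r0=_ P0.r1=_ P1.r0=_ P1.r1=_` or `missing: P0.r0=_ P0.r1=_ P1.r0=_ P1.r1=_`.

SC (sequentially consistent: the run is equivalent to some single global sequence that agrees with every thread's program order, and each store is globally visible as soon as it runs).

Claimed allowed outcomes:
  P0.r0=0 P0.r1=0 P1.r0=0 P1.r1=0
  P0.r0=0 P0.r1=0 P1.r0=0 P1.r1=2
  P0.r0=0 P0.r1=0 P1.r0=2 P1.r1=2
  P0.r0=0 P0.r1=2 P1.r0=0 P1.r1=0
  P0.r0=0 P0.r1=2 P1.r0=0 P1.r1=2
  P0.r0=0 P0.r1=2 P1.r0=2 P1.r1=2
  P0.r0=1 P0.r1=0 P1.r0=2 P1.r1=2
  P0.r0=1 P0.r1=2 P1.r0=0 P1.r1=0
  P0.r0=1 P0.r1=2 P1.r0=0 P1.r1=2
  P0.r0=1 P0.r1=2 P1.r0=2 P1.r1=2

outcome vector order: (P0.r0,P0.r1,P1.r0,P1.r1)
[SC] allowed = {<0 0 0 0> <0 0 0 2> <0 0 2 2> <0 2 0 0> <0 2 0 2> <0 2 2 2> <1 2 0 0> <1 2 0 2> <1 2 2 2>}
claimed∖SC = {<1 0 2 2>}

spurious: P0.r0=1 P0.r1=0 P1.r0=2 P1.r1=2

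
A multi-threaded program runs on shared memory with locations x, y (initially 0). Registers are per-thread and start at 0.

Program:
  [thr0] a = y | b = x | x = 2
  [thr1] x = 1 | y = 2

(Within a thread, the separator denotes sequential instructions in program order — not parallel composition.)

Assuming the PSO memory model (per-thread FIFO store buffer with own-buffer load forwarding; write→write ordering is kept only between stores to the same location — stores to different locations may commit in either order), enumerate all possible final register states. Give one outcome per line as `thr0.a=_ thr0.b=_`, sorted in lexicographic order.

outcome vector order: (thr0.a,thr0.b)
|PSO outcomes| = 4

thr0.a=0 thr0.b=0
thr0.a=0 thr0.b=1
thr0.a=2 thr0.b=0
thr0.a=2 thr0.b=1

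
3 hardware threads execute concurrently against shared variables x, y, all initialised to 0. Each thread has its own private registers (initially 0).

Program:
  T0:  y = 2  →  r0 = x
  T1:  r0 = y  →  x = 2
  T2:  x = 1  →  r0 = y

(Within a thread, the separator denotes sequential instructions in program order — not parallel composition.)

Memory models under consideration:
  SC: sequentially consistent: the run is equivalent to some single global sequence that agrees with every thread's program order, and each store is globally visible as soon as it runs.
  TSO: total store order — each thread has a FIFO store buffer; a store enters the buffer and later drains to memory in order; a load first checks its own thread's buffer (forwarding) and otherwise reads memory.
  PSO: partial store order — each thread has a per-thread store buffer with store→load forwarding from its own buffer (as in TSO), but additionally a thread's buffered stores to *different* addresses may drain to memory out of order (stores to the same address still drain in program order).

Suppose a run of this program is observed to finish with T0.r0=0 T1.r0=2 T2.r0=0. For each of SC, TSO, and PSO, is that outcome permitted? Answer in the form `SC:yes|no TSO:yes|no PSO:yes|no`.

SC:no TSO:yes PSO:yes

outcome vector order: (T0.r0,T1.r0,T2.r0)
SC: 10 outcomes — {(0,0,2), (0,2,2), (1,0,0), (1,0,2), (1,2,0), (1,2,2), (2,0,0), (2,0,2), (2,2,0), (2,2,2)}
TSO: 12 outcomes — {(0,0,0), (0,0,2), (0,2,0), (0,2,2), (1,0,0), (1,0,2), (1,2,0), (1,2,2), (2,0,0), (2,0,2), (2,2,0), (2,2,2)}
PSO: 12 outcomes — {(0,0,0), (0,0,2), (0,2,0), (0,2,2), (1,0,0), (1,0,2), (1,2,0), (1,2,2), (2,0,0), (2,0,2), (2,2,0), (2,2,2)}
target (0,2,0) ∈ {TSO,PSO}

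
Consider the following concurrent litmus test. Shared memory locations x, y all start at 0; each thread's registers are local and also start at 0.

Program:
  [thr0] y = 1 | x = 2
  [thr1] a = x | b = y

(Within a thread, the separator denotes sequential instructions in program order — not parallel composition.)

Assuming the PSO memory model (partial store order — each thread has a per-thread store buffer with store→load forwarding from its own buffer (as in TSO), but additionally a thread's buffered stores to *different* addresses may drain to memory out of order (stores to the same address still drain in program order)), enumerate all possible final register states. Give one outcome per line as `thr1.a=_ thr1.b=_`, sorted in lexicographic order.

thr1.a=0 thr1.b=0
thr1.a=0 thr1.b=1
thr1.a=2 thr1.b=0
thr1.a=2 thr1.b=1

outcome vector order: (thr1.a,thr1.b)
|PSO outcomes| = 4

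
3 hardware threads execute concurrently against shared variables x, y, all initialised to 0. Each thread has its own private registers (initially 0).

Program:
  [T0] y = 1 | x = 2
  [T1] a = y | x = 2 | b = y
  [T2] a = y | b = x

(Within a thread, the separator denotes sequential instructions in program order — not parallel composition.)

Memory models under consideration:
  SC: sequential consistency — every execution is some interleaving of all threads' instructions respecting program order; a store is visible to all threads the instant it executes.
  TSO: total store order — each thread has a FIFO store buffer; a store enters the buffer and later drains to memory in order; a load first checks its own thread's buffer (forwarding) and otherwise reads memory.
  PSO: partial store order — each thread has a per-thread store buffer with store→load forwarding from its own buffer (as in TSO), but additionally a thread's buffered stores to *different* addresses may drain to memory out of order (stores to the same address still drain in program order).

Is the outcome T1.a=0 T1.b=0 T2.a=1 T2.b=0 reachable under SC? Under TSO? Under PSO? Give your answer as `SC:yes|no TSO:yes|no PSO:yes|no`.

SC:no TSO:yes PSO:yes

outcome vector order: (T1.a,T1.b,T2.a,T2.b)
SC: 11 outcomes — {0/0/0/0 0/0/0/2 0/0/1/2 0/1/0/0 0/1/0/2 0/1/1/0 0/1/1/2 1/1/0/0 1/1/0/2 1/1/1/0 1/1/1/2}
TSO: 12 outcomes — {0/0/0/0 0/0/0/2 0/0/1/0 0/0/1/2 0/1/0/0 0/1/0/2 0/1/1/0 0/1/1/2 1/1/0/0 1/1/0/2 1/1/1/0 1/1/1/2}
PSO: 12 outcomes — {0/0/0/0 0/0/0/2 0/0/1/0 0/0/1/2 0/1/0/0 0/1/0/2 0/1/1/0 0/1/1/2 1/1/0/0 1/1/0/2 1/1/1/0 1/1/1/2}
target 0/0/1/0 ∈ {TSO,PSO}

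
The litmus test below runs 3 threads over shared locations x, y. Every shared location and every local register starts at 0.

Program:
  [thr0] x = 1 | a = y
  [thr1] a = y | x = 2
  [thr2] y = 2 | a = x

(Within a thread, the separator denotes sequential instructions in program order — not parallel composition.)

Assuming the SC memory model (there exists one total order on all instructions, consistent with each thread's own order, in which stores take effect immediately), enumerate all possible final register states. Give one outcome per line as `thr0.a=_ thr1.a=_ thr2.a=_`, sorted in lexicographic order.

outcome vector order: (thr0.a,thr1.a,thr2.a)
|SC outcomes| = 10

thr0.a=0 thr1.a=0 thr2.a=1
thr0.a=0 thr1.a=0 thr2.a=2
thr0.a=0 thr1.a=2 thr2.a=1
thr0.a=0 thr1.a=2 thr2.a=2
thr0.a=2 thr1.a=0 thr2.a=0
thr0.a=2 thr1.a=0 thr2.a=1
thr0.a=2 thr1.a=0 thr2.a=2
thr0.a=2 thr1.a=2 thr2.a=0
thr0.a=2 thr1.a=2 thr2.a=1
thr0.a=2 thr1.a=2 thr2.a=2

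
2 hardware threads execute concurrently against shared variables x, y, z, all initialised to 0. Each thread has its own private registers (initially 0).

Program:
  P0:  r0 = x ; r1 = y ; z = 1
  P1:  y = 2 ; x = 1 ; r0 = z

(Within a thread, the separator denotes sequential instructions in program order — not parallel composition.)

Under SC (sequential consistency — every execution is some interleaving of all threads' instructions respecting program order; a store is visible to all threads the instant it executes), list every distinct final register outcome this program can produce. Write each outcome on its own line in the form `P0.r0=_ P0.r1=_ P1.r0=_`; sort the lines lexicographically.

P0.r0=0 P0.r1=0 P1.r0=0
P0.r0=0 P0.r1=0 P1.r0=1
P0.r0=0 P0.r1=2 P1.r0=0
P0.r0=0 P0.r1=2 P1.r0=1
P0.r0=1 P0.r1=2 P1.r0=0
P0.r0=1 P0.r1=2 P1.r0=1

outcome vector order: (P0.r0,P0.r1,P1.r0)
|SC outcomes| = 6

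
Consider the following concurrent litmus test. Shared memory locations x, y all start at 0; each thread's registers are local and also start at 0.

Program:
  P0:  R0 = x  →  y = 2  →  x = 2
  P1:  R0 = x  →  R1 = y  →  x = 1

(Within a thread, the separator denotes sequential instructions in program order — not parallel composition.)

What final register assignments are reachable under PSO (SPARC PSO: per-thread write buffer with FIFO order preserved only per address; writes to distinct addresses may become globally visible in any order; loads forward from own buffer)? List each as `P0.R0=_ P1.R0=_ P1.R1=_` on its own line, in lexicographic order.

outcome vector order: (P0.R0,P1.R0,P1.R1)
|PSO outcomes| = 5

P0.R0=0 P1.R0=0 P1.R1=0
P0.R0=0 P1.R0=0 P1.R1=2
P0.R0=0 P1.R0=2 P1.R1=0
P0.R0=0 P1.R0=2 P1.R1=2
P0.R0=1 P1.R0=0 P1.R1=0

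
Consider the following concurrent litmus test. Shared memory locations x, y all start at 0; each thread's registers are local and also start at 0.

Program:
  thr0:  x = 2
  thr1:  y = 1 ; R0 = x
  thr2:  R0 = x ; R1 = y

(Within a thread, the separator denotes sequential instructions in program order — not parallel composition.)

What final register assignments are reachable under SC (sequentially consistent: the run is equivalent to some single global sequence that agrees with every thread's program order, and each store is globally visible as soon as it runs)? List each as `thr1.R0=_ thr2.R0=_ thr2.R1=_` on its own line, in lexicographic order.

outcome vector order: (thr1.R0,thr2.R0,thr2.R1)
|SC outcomes| = 7

thr1.R0=0 thr2.R0=0 thr2.R1=0
thr1.R0=0 thr2.R0=0 thr2.R1=1
thr1.R0=0 thr2.R0=2 thr2.R1=1
thr1.R0=2 thr2.R0=0 thr2.R1=0
thr1.R0=2 thr2.R0=0 thr2.R1=1
thr1.R0=2 thr2.R0=2 thr2.R1=0
thr1.R0=2 thr2.R0=2 thr2.R1=1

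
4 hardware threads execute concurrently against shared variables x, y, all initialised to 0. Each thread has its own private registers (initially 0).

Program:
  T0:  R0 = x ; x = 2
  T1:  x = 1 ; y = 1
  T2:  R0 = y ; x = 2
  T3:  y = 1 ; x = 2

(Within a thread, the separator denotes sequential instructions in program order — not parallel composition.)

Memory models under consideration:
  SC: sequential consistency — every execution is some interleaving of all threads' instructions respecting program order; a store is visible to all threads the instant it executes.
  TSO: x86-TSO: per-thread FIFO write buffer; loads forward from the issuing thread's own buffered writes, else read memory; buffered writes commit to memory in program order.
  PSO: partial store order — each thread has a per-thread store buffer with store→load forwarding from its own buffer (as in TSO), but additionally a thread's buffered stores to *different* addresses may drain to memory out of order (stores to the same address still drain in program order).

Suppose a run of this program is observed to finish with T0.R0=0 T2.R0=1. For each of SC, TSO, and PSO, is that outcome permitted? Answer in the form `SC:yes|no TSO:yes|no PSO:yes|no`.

SC:yes TSO:yes PSO:yes

outcome vector order: (T0.R0,T2.R0)
SC (6): 0/0, 0/1, 1/0, 1/1, 2/0, 2/1
TSO (6): 0/0, 0/1, 1/0, 1/1, 2/0, 2/1
PSO (6): 0/0, 0/1, 1/0, 1/1, 2/0, 2/1
target 0/1 ∈ {SC,TSO,PSO}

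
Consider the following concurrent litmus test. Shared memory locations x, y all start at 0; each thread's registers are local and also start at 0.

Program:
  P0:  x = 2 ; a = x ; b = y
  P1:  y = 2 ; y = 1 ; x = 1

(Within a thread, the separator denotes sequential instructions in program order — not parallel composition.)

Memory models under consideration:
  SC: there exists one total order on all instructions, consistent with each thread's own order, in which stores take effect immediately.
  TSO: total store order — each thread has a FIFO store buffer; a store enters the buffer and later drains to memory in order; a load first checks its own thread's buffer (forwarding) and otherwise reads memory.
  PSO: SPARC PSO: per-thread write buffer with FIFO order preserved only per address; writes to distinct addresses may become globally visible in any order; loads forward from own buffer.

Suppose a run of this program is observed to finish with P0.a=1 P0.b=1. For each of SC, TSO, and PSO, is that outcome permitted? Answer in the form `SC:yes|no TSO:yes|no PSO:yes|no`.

outcome vector order: (P0.a,P0.b)
SC (4): 1/1, 2/0, 2/1, 2/2
TSO (4): 1/1, 2/0, 2/1, 2/2
PSO (6): 1/0, 1/1, 1/2, 2/0, 2/1, 2/2
target 1/1 ∈ {SC,TSO,PSO}

SC:yes TSO:yes PSO:yes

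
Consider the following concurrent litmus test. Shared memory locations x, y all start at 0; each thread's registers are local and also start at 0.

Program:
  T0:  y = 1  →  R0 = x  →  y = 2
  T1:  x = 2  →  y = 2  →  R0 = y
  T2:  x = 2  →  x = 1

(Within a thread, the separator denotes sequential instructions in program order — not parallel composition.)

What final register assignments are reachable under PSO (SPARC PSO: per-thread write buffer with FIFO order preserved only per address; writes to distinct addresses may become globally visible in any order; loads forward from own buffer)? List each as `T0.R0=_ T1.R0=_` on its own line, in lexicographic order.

T0.R0=0 T1.R0=1
T0.R0=0 T1.R0=2
T0.R0=1 T1.R0=1
T0.R0=1 T1.R0=2
T0.R0=2 T1.R0=1
T0.R0=2 T1.R0=2

outcome vector order: (T0.R0,T1.R0)
|PSO outcomes| = 6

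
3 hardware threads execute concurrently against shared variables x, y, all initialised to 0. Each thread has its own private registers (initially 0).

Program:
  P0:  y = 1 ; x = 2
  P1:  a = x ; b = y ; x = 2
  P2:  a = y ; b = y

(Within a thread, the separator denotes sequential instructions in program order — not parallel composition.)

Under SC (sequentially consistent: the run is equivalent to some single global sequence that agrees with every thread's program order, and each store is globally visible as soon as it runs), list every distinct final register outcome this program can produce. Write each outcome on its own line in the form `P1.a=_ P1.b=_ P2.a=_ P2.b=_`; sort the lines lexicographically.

P1.a=0 P1.b=0 P2.a=0 P2.b=0
P1.a=0 P1.b=0 P2.a=0 P2.b=1
P1.a=0 P1.b=0 P2.a=1 P2.b=1
P1.a=0 P1.b=1 P2.a=0 P2.b=0
P1.a=0 P1.b=1 P2.a=0 P2.b=1
P1.a=0 P1.b=1 P2.a=1 P2.b=1
P1.a=2 P1.b=1 P2.a=0 P2.b=0
P1.a=2 P1.b=1 P2.a=0 P2.b=1
P1.a=2 P1.b=1 P2.a=1 P2.b=1

outcome vector order: (P1.a,P1.b,P2.a,P2.b)
|SC outcomes| = 9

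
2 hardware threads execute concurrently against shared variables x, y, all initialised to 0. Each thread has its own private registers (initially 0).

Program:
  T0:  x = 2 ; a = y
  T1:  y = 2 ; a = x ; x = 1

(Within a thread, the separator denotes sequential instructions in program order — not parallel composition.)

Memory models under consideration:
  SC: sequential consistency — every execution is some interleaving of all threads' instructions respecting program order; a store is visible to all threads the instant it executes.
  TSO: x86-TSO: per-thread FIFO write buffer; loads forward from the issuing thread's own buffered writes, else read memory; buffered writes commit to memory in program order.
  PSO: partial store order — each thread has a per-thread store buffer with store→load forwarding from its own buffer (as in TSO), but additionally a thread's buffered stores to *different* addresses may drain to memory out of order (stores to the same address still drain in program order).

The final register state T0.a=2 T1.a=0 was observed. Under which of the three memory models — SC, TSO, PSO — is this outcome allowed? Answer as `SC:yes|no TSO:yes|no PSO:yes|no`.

outcome vector order: (T0.a,T1.a)
under SC → <0 2>, <2 0>, <2 2>
under TSO → <0 0>, <0 2>, <2 0>, <2 2>
under PSO → <0 0>, <0 2>, <2 0>, <2 2>
target <2 0> ∈ {SC,TSO,PSO}

SC:yes TSO:yes PSO:yes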